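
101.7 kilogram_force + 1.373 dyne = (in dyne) 9.973e+07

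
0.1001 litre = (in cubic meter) 0.0001001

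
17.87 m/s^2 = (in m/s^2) 17.87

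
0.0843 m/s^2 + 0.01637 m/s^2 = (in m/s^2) 0.1007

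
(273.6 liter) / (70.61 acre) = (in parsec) 3.103e-23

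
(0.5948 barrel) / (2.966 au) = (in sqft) 2.294e-12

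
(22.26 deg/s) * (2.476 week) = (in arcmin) 2e+09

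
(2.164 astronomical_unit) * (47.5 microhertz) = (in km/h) 5.536e+07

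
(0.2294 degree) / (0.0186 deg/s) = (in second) 12.33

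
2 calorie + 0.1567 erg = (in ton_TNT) 2e-09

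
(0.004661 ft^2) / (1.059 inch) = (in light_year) 1.702e-18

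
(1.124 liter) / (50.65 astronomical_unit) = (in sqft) 1.597e-15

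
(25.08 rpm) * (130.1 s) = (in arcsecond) 7.048e+07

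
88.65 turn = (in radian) 557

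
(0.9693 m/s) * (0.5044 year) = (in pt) 4.371e+10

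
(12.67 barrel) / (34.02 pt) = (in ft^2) 1807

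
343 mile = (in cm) 5.52e+07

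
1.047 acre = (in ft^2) 4.561e+04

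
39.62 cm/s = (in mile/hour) 0.8863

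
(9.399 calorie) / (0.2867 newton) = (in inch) 5400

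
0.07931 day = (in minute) 114.2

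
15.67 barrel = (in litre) 2491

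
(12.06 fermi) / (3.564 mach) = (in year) 3.151e-25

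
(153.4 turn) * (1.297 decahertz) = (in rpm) 1.194e+05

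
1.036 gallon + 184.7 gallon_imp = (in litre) 843.6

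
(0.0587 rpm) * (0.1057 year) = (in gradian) 1.304e+06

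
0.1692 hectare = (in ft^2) 1.821e+04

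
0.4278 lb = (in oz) 6.845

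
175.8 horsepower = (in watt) 1.311e+05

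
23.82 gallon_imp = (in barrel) 0.6811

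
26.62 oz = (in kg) 0.7547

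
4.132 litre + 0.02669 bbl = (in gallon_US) 2.213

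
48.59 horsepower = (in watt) 3.623e+04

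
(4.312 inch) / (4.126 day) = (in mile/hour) 6.873e-07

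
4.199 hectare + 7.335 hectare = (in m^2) 1.153e+05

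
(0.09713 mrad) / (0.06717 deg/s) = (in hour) 2.301e-05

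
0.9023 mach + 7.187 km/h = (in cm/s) 3.092e+04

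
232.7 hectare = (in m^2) 2.327e+06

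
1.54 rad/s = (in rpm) 14.71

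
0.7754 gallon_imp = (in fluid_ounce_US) 119.2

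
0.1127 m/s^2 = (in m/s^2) 0.1127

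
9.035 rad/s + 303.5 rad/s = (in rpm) 2984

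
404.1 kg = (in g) 4.041e+05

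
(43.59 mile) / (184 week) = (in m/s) 0.0006304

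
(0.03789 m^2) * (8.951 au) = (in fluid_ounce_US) 1.716e+15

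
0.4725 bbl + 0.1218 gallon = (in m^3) 0.07558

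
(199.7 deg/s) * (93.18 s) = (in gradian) 2.068e+04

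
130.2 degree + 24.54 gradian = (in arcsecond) 5.482e+05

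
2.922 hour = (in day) 0.1218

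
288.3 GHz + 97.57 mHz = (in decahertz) 2.883e+10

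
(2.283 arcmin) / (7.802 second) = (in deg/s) 0.004877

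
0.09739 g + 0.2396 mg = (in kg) 9.763e-05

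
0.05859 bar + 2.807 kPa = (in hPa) 86.66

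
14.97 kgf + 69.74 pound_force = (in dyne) 4.57e+07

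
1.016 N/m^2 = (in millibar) 0.01016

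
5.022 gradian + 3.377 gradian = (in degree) 7.559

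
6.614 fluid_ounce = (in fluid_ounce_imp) 6.884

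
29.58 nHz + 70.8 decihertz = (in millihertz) 7080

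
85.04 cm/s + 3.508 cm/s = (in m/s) 0.8855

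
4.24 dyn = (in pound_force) 9.532e-06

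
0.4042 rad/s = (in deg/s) 23.16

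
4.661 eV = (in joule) 7.468e-19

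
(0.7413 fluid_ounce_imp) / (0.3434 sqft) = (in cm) 0.06602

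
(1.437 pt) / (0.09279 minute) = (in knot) 0.000177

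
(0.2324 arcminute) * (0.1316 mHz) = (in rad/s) 8.896e-09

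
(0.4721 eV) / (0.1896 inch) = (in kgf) 1.602e-18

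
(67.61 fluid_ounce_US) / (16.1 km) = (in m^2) 1.242e-07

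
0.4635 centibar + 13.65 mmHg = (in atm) 0.02253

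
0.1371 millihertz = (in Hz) 0.0001371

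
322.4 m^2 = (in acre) 0.07967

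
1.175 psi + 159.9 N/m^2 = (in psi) 1.198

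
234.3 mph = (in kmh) 377.1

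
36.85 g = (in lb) 0.08124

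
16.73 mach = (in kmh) 2.051e+04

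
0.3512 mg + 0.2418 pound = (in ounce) 3.869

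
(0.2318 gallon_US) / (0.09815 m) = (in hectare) 8.94e-07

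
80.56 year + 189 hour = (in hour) 7.059e+05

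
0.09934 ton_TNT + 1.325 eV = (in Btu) 3.939e+05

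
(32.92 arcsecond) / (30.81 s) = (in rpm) 4.947e-05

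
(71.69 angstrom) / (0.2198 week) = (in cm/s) 5.393e-12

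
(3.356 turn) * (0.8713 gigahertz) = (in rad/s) 1.837e+10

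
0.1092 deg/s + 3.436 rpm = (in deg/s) 20.73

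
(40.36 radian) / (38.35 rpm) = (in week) 1.662e-05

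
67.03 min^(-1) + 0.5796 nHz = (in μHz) 1.117e+06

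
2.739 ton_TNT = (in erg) 1.146e+17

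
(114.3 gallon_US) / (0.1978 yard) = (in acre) 0.0005911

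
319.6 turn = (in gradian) 1.278e+05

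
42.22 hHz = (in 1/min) 2.533e+05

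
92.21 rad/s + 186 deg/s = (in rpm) 911.5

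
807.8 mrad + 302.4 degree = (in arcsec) 1.255e+06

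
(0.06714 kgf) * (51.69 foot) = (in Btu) 0.009832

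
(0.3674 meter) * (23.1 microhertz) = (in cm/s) 0.0008487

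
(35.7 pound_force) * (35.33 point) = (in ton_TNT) 4.731e-10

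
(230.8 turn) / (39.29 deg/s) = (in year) 6.706e-05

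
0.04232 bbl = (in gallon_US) 1.777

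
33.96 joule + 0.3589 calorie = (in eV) 2.213e+20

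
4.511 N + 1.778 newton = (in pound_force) 1.414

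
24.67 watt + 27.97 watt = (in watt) 52.64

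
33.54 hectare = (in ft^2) 3.61e+06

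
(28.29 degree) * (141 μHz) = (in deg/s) 0.003989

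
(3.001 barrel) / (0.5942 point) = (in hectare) 0.2276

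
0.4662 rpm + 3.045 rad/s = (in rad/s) 3.094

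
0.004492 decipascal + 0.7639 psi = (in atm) 0.05198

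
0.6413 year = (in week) 33.44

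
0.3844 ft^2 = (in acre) 8.825e-06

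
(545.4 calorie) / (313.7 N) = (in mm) 7274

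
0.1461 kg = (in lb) 0.3221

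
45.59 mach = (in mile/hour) 3.472e+04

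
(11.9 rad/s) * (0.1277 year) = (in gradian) 3.051e+09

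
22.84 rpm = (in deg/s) 137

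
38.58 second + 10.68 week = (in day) 74.76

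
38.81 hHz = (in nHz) 3.881e+12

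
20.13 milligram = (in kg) 2.013e-05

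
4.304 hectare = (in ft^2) 4.633e+05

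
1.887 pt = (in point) 1.887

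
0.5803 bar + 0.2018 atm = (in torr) 588.6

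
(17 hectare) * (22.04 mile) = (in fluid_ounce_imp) 2.122e+14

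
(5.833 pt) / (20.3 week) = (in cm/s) 1.676e-08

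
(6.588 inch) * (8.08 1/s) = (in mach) 0.003971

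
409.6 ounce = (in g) 1.161e+04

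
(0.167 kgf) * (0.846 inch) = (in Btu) 3.336e-05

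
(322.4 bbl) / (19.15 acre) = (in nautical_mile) 3.571e-07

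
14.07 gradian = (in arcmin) 759.8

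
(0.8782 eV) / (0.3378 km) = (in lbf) 9.364e-23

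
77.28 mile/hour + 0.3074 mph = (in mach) 0.1019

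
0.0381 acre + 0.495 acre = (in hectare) 0.2157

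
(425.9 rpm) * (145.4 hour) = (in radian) 2.335e+07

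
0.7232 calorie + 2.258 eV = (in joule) 3.026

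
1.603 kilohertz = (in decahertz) 160.3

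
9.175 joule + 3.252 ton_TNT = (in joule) 1.361e+10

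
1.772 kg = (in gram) 1772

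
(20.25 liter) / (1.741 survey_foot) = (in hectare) 3.816e-06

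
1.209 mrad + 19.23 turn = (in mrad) 1.208e+05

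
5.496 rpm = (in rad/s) 0.5755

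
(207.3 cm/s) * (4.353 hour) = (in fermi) 3.249e+19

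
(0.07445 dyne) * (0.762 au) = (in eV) 5.297e+23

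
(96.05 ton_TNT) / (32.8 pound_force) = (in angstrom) 2.754e+19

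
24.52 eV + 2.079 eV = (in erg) 4.262e-11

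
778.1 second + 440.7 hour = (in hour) 440.9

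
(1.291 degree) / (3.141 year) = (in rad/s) 2.275e-10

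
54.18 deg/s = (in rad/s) 0.9456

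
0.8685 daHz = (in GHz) 8.685e-09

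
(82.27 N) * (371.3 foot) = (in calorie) 2225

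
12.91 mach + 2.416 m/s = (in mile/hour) 9839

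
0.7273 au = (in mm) 1.088e+14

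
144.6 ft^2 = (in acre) 0.00332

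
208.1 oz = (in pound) 13.01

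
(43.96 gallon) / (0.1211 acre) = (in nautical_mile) 1.833e-07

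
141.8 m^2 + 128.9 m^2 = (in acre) 0.06689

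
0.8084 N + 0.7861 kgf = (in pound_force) 1.915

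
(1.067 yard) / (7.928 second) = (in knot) 0.2392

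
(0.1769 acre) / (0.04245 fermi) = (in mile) 1.048e+16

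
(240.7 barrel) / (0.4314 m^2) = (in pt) 2.515e+05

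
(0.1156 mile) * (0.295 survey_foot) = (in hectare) 0.001673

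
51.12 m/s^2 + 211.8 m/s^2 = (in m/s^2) 262.9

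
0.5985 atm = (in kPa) 60.64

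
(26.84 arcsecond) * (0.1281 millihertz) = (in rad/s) 1.667e-08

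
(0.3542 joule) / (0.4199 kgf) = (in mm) 86.02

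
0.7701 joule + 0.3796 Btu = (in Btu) 0.3803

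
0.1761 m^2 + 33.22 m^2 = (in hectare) 0.00334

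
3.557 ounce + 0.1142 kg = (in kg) 0.215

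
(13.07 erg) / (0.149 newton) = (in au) 5.864e-17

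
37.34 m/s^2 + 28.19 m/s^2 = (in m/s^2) 65.53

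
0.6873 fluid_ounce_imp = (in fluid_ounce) 0.6603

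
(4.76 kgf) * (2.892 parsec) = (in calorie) 9.956e+17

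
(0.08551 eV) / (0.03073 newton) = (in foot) 1.463e-18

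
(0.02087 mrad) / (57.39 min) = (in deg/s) 3.473e-07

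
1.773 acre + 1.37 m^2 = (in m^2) 7176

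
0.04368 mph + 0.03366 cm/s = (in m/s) 0.01986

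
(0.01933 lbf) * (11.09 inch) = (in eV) 1.512e+17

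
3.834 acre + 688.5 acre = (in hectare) 280.2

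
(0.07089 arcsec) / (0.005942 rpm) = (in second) 0.0005523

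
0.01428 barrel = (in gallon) 0.5998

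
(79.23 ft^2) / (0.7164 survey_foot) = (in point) 9.555e+04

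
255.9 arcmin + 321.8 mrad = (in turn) 0.06306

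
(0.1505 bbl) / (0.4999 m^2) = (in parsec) 1.551e-18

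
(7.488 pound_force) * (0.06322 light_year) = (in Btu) 1.888e+13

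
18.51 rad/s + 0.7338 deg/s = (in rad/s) 18.52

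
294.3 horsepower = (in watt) 2.195e+05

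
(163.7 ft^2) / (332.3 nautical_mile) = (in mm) 0.02471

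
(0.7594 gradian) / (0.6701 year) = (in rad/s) 5.645e-10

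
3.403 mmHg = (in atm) 0.004478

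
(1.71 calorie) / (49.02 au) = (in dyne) 9.756e-08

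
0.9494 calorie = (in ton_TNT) 9.494e-10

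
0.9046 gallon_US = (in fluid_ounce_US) 115.8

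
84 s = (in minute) 1.4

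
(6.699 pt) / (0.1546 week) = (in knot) 4.913e-08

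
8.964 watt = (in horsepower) 0.01202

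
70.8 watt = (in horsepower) 0.09494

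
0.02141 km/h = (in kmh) 0.02141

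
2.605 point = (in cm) 0.0919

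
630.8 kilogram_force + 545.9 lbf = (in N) 8614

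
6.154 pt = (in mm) 2.171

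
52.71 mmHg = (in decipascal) 7.027e+04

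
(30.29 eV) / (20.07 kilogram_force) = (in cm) 2.466e-18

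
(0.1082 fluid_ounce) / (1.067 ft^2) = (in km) 3.228e-08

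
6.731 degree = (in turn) 0.0187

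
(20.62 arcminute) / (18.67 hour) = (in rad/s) 8.924e-08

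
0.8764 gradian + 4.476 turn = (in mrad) 2.814e+04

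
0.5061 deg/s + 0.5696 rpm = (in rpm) 0.654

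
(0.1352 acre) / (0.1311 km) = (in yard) 4.564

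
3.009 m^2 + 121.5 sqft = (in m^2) 14.3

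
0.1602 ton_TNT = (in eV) 4.184e+27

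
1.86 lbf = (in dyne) 8.274e+05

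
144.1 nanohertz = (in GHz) 1.441e-16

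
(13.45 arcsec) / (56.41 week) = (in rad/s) 1.911e-12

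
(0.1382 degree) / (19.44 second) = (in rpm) 0.001185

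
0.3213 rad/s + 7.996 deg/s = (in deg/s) 26.41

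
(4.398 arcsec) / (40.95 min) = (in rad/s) 8.678e-09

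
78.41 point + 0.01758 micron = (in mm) 27.66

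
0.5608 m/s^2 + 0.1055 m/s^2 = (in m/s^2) 0.6663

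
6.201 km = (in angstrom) 6.201e+13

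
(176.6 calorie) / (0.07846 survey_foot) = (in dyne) 3.09e+09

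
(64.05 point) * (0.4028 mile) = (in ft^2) 157.7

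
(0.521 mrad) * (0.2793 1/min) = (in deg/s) 0.000139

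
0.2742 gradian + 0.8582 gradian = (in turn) 0.002831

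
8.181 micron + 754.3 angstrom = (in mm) 0.008256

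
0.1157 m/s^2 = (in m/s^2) 0.1157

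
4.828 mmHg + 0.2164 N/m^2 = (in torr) 4.83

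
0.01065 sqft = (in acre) 2.445e-07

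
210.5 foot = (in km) 0.06416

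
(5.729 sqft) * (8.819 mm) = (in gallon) 1.24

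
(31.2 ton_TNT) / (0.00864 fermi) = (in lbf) 3.397e+27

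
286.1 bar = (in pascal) 2.861e+07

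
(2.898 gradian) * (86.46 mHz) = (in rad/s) 0.003936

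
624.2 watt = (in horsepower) 0.8371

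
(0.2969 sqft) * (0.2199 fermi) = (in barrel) 3.815e-17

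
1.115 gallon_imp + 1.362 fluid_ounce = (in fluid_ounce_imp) 179.8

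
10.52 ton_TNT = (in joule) 4.402e+10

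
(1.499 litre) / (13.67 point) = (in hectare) 3.108e-05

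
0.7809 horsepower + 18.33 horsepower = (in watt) 1.425e+04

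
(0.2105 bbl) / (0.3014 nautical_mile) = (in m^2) 5.996e-05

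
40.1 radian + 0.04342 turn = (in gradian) 2570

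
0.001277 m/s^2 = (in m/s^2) 0.001277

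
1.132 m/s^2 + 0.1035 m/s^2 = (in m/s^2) 1.235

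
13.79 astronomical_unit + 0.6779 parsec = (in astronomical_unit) 1.398e+05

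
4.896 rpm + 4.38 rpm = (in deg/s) 55.66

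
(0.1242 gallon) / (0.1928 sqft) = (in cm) 2.625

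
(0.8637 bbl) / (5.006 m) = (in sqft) 0.2953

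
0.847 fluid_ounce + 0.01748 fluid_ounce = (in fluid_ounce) 0.8645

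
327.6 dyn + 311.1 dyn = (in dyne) 638.7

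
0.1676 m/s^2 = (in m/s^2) 0.1676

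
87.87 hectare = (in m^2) 8.787e+05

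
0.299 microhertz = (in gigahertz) 2.99e-16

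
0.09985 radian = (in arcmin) 343.3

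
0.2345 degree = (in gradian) 0.2606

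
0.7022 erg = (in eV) 4.383e+11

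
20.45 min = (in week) 0.002029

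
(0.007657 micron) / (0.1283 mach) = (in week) 2.898e-16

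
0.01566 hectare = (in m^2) 156.6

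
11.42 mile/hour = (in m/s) 5.105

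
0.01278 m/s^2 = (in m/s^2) 0.01278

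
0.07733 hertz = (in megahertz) 7.733e-08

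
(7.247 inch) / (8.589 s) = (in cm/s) 2.143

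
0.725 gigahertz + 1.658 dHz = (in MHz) 725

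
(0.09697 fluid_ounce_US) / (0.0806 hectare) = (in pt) 1.009e-05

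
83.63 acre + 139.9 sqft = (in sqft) 3.643e+06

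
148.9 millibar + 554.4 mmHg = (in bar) 0.888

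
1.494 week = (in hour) 251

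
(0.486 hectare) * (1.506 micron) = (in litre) 7.319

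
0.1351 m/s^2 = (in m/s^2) 0.1351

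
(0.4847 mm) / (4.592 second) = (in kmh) 0.00038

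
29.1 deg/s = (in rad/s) 0.5079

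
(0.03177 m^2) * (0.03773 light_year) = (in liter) 1.134e+16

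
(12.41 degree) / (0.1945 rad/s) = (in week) 1.841e-06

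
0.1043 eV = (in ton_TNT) 3.994e-30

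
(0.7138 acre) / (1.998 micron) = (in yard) 1.581e+09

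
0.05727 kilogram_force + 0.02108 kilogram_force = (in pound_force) 0.1727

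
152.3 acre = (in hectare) 61.63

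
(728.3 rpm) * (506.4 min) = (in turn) 3.688e+05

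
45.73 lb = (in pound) 45.73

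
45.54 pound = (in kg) 20.66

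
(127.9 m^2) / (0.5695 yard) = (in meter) 245.6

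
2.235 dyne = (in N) 2.235e-05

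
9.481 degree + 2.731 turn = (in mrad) 1.732e+04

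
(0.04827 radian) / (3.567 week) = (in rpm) 2.137e-07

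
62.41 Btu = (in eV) 4.11e+23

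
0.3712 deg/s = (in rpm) 0.06187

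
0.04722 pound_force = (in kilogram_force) 0.02142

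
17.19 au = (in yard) 2.812e+12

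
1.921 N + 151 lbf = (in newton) 673.6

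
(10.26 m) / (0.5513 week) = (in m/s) 3.077e-05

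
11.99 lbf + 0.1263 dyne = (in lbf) 11.99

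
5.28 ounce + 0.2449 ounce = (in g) 156.6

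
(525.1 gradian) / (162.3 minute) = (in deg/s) 0.04853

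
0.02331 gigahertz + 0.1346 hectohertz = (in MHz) 23.31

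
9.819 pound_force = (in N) 43.68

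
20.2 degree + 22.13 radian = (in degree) 1288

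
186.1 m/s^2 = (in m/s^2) 186.1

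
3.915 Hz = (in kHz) 0.003915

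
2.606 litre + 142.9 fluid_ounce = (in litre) 6.832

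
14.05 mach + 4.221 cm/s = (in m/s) 4784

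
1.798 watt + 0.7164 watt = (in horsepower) 0.003372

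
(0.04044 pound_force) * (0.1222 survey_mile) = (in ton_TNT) 8.455e-09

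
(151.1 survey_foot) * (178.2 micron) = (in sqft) 0.08834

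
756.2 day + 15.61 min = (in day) 756.2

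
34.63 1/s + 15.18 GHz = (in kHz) 1.518e+07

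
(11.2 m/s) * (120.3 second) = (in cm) 1.347e+05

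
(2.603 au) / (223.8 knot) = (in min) 5.637e+07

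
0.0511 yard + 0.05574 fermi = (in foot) 0.1533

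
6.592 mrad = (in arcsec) 1360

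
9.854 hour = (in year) 0.001125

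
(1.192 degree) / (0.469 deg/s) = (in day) 2.942e-05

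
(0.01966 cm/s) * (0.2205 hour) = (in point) 442.4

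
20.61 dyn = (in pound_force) 4.633e-05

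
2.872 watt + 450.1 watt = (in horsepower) 0.6074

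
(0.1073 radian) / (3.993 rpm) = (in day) 2.97e-06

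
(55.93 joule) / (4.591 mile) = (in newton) 0.00757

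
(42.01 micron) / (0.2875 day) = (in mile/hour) 3.783e-09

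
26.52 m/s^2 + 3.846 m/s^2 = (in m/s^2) 30.37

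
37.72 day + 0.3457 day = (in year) 0.1043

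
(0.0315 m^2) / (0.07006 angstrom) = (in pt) 1.274e+13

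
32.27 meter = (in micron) 3.227e+07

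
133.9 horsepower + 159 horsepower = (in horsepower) 292.9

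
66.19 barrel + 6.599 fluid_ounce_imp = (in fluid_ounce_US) 3.558e+05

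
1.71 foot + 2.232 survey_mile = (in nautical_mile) 1.94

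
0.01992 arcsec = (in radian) 9.657e-08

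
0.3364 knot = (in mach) 0.0005082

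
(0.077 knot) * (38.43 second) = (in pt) 4315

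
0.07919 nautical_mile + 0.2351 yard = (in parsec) 4.76e-15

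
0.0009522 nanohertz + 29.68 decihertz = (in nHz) 2.968e+09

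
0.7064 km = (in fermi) 7.064e+17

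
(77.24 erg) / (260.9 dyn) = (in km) 2.961e-06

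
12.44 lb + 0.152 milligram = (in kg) 5.643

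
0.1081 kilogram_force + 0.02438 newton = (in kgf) 0.1106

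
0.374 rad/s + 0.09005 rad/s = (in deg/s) 26.59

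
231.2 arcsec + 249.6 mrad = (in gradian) 15.96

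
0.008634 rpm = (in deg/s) 0.0518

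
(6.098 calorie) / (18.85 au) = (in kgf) 9.226e-13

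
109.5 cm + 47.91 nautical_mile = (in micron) 8.873e+10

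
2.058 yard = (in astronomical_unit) 1.258e-11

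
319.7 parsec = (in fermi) 9.865e+33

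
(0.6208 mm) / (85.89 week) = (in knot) 2.323e-11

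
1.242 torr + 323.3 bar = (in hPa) 3.233e+05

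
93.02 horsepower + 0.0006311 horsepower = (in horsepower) 93.02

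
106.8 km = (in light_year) 1.129e-11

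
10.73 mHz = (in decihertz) 0.1073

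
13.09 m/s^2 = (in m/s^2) 13.09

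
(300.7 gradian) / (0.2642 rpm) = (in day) 0.001976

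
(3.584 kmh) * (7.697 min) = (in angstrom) 4.598e+12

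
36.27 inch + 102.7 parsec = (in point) 8.983e+21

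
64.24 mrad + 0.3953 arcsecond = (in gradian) 4.09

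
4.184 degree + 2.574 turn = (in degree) 930.8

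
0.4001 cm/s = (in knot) 0.007777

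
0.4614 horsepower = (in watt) 344.1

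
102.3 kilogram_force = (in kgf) 102.3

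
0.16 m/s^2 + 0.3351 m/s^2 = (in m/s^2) 0.4951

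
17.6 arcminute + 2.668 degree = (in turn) 0.008226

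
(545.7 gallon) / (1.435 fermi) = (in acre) 3.557e+11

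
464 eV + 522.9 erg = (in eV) 3.264e+14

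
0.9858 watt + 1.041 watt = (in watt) 2.027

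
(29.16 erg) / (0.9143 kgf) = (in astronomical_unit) 2.174e-18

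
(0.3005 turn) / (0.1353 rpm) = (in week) 0.0002203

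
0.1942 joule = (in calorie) 0.04641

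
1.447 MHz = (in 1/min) 8.682e+07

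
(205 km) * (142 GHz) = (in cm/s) 2.911e+18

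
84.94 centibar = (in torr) 637.1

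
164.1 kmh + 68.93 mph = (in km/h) 275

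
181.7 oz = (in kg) 5.151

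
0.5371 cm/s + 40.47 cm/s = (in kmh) 1.476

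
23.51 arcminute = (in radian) 0.006839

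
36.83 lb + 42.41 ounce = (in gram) 1.791e+04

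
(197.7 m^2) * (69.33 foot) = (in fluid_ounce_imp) 1.47e+08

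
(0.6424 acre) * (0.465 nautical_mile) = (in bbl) 1.408e+07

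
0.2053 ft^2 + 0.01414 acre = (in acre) 0.01414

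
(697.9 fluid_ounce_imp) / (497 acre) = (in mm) 9.859e-06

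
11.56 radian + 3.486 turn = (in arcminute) 1.15e+05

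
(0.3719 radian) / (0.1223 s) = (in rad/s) 3.041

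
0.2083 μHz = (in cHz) 2.083e-05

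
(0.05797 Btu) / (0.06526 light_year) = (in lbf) 2.227e-14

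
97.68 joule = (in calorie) 23.35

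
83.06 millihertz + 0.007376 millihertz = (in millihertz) 83.07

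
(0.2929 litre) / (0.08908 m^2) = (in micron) 3288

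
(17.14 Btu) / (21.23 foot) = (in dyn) 2.795e+08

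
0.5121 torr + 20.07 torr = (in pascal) 2744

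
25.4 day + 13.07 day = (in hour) 923.3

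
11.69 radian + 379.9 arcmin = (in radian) 11.8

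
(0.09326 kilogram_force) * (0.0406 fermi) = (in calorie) 8.875e-18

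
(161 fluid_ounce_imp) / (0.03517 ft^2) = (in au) 9.359e-12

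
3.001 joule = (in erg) 3.001e+07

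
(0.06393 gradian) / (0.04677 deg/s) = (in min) 0.0205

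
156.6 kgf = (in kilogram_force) 156.6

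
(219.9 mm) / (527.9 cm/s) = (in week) 6.888e-08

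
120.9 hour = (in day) 5.037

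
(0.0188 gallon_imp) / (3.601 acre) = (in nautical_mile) 3.167e-12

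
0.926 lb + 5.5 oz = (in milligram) 5.759e+05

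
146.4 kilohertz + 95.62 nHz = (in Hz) 1.464e+05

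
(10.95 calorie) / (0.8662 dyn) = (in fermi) 5.289e+21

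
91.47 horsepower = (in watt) 6.821e+04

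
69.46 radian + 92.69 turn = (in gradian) 4.15e+04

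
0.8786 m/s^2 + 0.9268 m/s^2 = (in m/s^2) 1.805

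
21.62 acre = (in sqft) 9.418e+05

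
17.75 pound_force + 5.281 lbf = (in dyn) 1.024e+07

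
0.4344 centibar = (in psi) 0.063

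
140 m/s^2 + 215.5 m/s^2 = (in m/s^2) 355.5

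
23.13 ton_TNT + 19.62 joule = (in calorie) 2.313e+10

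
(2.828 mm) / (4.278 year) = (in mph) 4.689e-11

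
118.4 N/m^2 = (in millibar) 1.184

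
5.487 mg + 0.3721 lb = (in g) 168.8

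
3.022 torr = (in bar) 0.004029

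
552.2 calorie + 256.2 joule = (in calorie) 613.4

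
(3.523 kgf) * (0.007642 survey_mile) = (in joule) 424.9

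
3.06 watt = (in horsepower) 0.004104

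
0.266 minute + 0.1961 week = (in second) 1.186e+05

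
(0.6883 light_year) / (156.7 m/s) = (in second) 4.156e+13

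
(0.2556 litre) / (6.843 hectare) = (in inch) 1.471e-07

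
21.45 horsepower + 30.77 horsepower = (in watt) 3.894e+04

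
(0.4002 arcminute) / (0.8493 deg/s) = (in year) 2.49e-10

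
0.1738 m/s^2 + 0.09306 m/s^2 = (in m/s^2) 0.2669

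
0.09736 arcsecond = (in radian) 4.72e-07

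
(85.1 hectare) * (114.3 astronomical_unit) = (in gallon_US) 3.844e+21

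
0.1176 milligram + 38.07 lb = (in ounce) 609.1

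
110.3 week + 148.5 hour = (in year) 2.132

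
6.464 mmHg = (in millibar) 8.618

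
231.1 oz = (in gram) 6552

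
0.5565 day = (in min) 801.4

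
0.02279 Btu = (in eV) 1.501e+20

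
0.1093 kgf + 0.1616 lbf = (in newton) 1.791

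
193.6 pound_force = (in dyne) 8.612e+07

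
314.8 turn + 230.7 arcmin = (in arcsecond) 4.08e+08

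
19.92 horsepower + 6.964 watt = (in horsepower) 19.93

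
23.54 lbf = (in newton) 104.7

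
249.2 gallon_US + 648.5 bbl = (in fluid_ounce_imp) 3.662e+06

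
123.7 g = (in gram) 123.7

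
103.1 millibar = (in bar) 0.1031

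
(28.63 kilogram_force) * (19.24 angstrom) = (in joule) 5.402e-07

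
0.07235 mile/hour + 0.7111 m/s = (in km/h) 2.676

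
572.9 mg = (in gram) 0.5729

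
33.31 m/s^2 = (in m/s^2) 33.31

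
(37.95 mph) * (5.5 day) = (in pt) 2.285e+10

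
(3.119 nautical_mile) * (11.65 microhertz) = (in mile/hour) 0.1505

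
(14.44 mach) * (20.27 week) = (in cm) 6.028e+12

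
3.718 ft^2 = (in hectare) 3.454e-05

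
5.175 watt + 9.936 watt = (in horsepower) 0.02026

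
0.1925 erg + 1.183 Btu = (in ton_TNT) 2.983e-07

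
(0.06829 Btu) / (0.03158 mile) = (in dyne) 1.418e+05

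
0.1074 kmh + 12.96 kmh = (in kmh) 13.07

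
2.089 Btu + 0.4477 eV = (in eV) 1.376e+22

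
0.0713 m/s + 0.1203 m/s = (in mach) 0.0005627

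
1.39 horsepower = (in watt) 1037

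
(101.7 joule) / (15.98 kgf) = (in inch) 25.55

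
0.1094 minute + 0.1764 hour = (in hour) 0.1782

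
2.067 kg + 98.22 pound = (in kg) 46.62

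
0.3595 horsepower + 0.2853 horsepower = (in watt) 480.8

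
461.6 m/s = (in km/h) 1662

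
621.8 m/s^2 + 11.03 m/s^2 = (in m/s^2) 632.8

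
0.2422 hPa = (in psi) 0.003513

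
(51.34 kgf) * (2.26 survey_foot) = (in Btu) 0.3287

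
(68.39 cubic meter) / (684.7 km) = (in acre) 2.468e-08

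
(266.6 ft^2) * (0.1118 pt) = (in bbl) 0.006144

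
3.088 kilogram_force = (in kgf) 3.088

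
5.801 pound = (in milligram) 2.631e+06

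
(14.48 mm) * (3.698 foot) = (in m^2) 0.01632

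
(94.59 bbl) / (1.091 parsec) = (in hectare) 4.467e-20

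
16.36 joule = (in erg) 1.636e+08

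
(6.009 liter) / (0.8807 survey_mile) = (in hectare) 4.24e-10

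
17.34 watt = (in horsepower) 0.02325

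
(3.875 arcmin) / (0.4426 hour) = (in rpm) 6.755e-06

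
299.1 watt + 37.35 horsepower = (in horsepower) 37.75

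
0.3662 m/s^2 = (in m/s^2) 0.3662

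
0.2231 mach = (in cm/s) 7597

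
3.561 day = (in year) 0.009756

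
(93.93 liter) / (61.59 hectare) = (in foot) 5.004e-07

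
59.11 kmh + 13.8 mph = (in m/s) 22.59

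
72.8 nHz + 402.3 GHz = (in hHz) 4.023e+09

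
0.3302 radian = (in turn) 0.05255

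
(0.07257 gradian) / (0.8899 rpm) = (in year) 3.879e-10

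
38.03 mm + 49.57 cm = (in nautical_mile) 0.0002882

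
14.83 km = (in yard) 1.622e+04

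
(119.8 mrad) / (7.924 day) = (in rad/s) 1.75e-07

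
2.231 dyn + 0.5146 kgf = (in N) 5.047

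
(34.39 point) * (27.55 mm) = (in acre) 8.259e-08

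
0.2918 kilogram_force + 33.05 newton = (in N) 35.91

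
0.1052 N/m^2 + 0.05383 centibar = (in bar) 0.0005394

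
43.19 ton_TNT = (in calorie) 4.319e+10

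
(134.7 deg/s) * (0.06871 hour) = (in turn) 92.55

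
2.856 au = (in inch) 1.682e+13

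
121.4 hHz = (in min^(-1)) 7.284e+05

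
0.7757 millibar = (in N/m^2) 77.57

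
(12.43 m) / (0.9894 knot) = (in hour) 0.006784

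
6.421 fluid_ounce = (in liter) 0.1899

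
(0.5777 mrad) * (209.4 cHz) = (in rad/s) 0.00121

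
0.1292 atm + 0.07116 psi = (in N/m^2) 1.358e+04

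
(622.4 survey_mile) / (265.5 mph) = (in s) 8439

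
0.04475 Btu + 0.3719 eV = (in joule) 47.21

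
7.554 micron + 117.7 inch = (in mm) 2990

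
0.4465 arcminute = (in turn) 2.067e-05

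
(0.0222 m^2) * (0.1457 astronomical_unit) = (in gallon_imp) 1.064e+11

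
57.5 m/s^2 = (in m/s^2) 57.5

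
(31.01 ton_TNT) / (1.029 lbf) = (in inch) 1.116e+12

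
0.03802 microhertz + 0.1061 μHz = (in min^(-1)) 8.647e-06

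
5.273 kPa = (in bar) 0.05273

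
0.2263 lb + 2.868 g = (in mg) 1.055e+05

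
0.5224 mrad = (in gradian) 0.03326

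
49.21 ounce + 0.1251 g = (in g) 1395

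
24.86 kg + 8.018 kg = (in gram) 3.288e+04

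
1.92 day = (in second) 1.659e+05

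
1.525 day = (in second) 1.318e+05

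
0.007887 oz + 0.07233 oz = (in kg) 0.002274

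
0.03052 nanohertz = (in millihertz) 3.052e-08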